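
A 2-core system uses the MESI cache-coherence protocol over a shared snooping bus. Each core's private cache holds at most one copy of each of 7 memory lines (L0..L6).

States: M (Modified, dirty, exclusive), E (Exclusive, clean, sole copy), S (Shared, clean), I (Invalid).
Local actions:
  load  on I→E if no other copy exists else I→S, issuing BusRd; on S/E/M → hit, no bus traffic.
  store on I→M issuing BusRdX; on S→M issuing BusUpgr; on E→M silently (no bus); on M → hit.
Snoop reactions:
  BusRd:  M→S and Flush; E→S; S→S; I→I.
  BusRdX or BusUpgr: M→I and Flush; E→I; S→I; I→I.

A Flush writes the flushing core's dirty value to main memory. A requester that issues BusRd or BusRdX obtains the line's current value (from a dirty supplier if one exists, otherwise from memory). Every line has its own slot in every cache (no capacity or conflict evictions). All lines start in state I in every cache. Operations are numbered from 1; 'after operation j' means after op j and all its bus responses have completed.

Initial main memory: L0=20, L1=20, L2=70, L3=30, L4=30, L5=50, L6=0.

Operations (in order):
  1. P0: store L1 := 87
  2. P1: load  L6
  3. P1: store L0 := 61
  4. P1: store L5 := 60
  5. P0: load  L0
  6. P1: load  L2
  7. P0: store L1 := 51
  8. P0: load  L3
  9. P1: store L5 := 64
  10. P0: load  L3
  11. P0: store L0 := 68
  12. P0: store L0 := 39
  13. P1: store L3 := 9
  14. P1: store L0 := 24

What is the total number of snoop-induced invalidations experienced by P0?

invalidations = 2

  op1 P0: store L1 := 87 → M/I on L1; bus BusRdX; mem=20
  op2 P1: load  L6 → I/E on L6; bus BusRd; mem=0
  op3 P1: store L0 := 61 → I/M on L0; bus BusRdX; mem=20
  op4 P1: store L5 := 60 → I/M on L5; bus BusRdX; mem=50
  op5 P0: load  L0 → S/S on L0; bus BusRd Flush; mem=61
  op6 P1: load  L2 → I/E on L2; bus BusRd; mem=70
  op7 P0: store L1 := 51 → M/I on L1; bus (none); mem=20
  op8 P0: load  L3 → E/I on L3; bus BusRd; mem=30
  op9 P1: store L5 := 64 → I/M on L5; bus (none); mem=50
  op10 P0: load  L3 → E/I on L3; bus (none); mem=30
  op11 P0: store L0 := 68 → M/I on L0; bus BusUpgr; mem=61
  op12 P0: store L0 := 39 → M/I on L0; bus (none); mem=61
  op13 P1: store L3 := 9 → I/M on L3; bus BusRdX; mem=30
  op14 P1: store L0 := 24 → I/M on L0; bus BusRdX Flush; mem=39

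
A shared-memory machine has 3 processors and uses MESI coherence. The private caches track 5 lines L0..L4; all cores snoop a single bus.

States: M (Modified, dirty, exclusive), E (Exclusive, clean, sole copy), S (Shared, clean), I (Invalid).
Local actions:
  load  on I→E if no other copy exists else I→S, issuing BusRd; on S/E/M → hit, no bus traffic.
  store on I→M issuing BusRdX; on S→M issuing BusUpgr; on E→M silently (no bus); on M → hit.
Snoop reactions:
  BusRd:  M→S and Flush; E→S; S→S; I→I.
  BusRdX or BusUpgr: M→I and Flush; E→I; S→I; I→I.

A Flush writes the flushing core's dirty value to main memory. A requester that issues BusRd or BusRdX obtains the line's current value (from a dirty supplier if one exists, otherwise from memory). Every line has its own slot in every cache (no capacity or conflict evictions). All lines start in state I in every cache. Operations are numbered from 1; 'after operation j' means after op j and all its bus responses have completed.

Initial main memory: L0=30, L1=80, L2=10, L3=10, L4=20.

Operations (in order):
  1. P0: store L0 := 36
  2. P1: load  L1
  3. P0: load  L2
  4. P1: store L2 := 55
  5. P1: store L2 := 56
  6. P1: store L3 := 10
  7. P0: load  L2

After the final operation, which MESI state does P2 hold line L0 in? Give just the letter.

state = I

  op1 P0: store L0 := 36 → M/I/I on L0; bus BusRdX; mem=30
  op2 P1: load  L1 → I/E/I on L1; bus BusRd; mem=80
  op3 P0: load  L2 → E/I/I on L2; bus BusRd; mem=10
  op4 P1: store L2 := 55 → I/M/I on L2; bus BusRdX; mem=10
  op5 P1: store L2 := 56 → I/M/I on L2; bus (none); mem=10
  op6 P1: store L3 := 10 → I/M/I on L3; bus BusRdX; mem=10
  op7 P0: load  L2 → S/S/I on L2; bus BusRd Flush; mem=56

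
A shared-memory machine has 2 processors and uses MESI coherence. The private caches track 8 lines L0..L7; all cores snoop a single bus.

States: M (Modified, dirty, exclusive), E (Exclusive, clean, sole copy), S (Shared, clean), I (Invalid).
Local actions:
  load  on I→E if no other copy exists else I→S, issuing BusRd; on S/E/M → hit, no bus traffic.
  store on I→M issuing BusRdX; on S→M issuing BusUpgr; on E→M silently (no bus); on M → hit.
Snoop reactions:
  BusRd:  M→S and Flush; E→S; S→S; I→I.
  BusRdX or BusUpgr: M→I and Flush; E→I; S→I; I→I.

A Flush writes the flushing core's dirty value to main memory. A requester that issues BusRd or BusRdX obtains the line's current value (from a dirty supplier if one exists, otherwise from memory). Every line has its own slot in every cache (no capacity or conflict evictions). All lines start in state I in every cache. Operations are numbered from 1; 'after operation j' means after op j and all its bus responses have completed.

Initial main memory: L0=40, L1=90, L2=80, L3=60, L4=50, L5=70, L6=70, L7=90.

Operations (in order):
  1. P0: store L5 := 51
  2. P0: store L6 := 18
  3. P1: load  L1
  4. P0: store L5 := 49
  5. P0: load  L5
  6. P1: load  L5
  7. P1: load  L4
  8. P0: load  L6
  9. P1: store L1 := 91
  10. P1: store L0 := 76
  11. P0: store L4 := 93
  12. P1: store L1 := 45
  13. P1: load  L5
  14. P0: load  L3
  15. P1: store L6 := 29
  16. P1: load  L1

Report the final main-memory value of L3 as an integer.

step 1: P0: store L5 := 51  ⟶  MI  (L5)  txn=BusRdX  M[L5]=70
step 2: P0: store L6 := 18  ⟶  MI  (L6)  txn=BusRdX  M[L6]=70
step 3: P1: load  L1  ⟶  IE  (L1)  txn=BusRd  M[L1]=90
step 4: P0: store L5 := 49  ⟶  MI  (L5)  txn=∅  M[L5]=70
step 5: P0: load  L5  ⟶  MI  (L5)  txn=∅  M[L5]=70
step 6: P1: load  L5  ⟶  SS  (L5)  txn=BusRd+Flush  M[L5]=49
step 7: P1: load  L4  ⟶  IE  (L4)  txn=BusRd  M[L4]=50
step 8: P0: load  L6  ⟶  MI  (L6)  txn=∅  M[L6]=70
step 9: P1: store L1 := 91  ⟶  IM  (L1)  txn=∅  M[L1]=90
step 10: P1: store L0 := 76  ⟶  IM  (L0)  txn=BusRdX  M[L0]=40
step 11: P0: store L4 := 93  ⟶  MI  (L4)  txn=BusRdX  M[L4]=50
step 12: P1: store L1 := 45  ⟶  IM  (L1)  txn=∅  M[L1]=90
step 13: P1: load  L5  ⟶  SS  (L5)  txn=∅  M[L5]=49
step 14: P0: load  L3  ⟶  EI  (L3)  txn=BusRd  M[L3]=60
step 15: P1: store L6 := 29  ⟶  IM  (L6)  txn=BusRdX+Flush  M[L6]=18
step 16: P1: load  L1  ⟶  IM  (L1)  txn=∅  M[L1]=90

memory[L3] = 60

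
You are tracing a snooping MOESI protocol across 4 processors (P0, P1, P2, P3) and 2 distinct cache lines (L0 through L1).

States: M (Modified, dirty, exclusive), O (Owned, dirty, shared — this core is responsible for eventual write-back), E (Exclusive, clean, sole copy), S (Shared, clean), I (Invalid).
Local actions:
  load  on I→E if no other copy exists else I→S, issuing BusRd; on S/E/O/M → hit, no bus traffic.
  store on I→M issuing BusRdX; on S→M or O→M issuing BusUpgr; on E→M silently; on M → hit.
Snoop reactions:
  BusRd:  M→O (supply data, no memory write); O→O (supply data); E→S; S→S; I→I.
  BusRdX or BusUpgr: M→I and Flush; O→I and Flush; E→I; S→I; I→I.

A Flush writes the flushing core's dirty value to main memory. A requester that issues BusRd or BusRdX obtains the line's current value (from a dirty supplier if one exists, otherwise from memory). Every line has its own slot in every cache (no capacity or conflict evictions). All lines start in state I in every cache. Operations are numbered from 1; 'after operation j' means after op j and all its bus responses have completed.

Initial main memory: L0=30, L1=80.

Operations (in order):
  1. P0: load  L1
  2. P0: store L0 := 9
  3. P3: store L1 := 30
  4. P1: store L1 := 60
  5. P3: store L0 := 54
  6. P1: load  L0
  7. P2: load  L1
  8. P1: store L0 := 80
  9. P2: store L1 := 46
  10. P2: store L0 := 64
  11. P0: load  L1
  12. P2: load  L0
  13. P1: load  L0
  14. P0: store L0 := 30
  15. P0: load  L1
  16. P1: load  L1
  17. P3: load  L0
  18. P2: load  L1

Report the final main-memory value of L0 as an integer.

  op1 P0: load  L1 → E/I/I/I on L1; bus BusRd; mem=80
  op2 P0: store L0 := 9 → M/I/I/I on L0; bus BusRdX; mem=30
  op3 P3: store L1 := 30 → I/I/I/M on L1; bus BusRdX; mem=80
  op4 P1: store L1 := 60 → I/M/I/I on L1; bus BusRdX Flush; mem=30
  op5 P3: store L0 := 54 → I/I/I/M on L0; bus BusRdX Flush; mem=9
  op6 P1: load  L0 → I/S/I/O on L0; bus BusRd; mem=9
  op7 P2: load  L1 → I/O/S/I on L1; bus BusRd; mem=30
  op8 P1: store L0 := 80 → I/M/I/I on L0; bus BusUpgr Flush; mem=54
  op9 P2: store L1 := 46 → I/I/M/I on L1; bus BusUpgr Flush; mem=60
  op10 P2: store L0 := 64 → I/I/M/I on L0; bus BusRdX Flush; mem=80
  op11 P0: load  L1 → S/I/O/I on L1; bus BusRd; mem=60
  op12 P2: load  L0 → I/I/M/I on L0; bus (none); mem=80
  op13 P1: load  L0 → I/S/O/I on L0; bus BusRd; mem=80
  op14 P0: store L0 := 30 → M/I/I/I on L0; bus BusRdX Flush; mem=64
  op15 P0: load  L1 → S/I/O/I on L1; bus (none); mem=60
  op16 P1: load  L1 → S/S/O/I on L1; bus BusRd; mem=60
  op17 P3: load  L0 → O/I/I/S on L0; bus BusRd; mem=64
  op18 P2: load  L1 → S/S/O/I on L1; bus (none); mem=60

memory[L0] = 64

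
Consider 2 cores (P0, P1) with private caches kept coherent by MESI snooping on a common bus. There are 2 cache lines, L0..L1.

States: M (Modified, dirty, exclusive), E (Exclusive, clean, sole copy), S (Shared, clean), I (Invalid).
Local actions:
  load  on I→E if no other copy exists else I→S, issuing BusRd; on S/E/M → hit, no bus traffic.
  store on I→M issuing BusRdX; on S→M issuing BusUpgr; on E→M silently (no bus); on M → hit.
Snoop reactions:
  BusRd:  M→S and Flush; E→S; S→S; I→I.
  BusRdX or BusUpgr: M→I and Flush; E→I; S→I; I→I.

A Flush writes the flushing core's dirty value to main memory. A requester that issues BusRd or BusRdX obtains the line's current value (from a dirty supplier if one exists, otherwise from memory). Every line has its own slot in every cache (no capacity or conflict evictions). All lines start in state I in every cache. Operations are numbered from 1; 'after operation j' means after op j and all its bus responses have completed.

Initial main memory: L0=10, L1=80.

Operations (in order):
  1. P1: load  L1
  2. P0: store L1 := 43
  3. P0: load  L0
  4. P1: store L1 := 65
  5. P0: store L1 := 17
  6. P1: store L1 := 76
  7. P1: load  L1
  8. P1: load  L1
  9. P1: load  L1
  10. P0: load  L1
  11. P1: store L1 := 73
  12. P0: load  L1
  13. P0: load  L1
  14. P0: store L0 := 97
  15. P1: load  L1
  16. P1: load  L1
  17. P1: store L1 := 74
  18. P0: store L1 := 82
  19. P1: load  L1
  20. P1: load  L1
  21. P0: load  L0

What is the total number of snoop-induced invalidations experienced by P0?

1. P1: load  L1  bus=[BusRd]  L1: P0=I P1=E  mem[L1]=80
2. P0: store L1 := 43  bus=[BusRdX]  L1: P0=M P1=I  mem[L1]=80
3. P0: load  L0  bus=[BusRd]  L0: P0=E P1=I  mem[L0]=10
4. P1: store L1 := 65  bus=[BusRdX,Flush]  L1: P0=I P1=M  mem[L1]=43
5. P0: store L1 := 17  bus=[BusRdX,Flush]  L1: P0=M P1=I  mem[L1]=65
6. P1: store L1 := 76  bus=[BusRdX,Flush]  L1: P0=I P1=M  mem[L1]=17
7. P1: load  L1  bus=[-]  L1: P0=I P1=M  mem[L1]=17
8. P1: load  L1  bus=[-]  L1: P0=I P1=M  mem[L1]=17
9. P1: load  L1  bus=[-]  L1: P0=I P1=M  mem[L1]=17
10. P0: load  L1  bus=[BusRd,Flush]  L1: P0=S P1=S  mem[L1]=76
11. P1: store L1 := 73  bus=[BusUpgr]  L1: P0=I P1=M  mem[L1]=76
12. P0: load  L1  bus=[BusRd,Flush]  L1: P0=S P1=S  mem[L1]=73
13. P0: load  L1  bus=[-]  L1: P0=S P1=S  mem[L1]=73
14. P0: store L0 := 97  bus=[-]  L0: P0=M P1=I  mem[L0]=10
15. P1: load  L1  bus=[-]  L1: P0=S P1=S  mem[L1]=73
16. P1: load  L1  bus=[-]  L1: P0=S P1=S  mem[L1]=73
17. P1: store L1 := 74  bus=[BusUpgr]  L1: P0=I P1=M  mem[L1]=73
18. P0: store L1 := 82  bus=[BusRdX,Flush]  L1: P0=M P1=I  mem[L1]=74
19. P1: load  L1  bus=[BusRd,Flush]  L1: P0=S P1=S  mem[L1]=82
20. P1: load  L1  bus=[-]  L1: P0=S P1=S  mem[L1]=82
21. P0: load  L0  bus=[-]  L0: P0=M P1=I  mem[L0]=10

invalidations = 4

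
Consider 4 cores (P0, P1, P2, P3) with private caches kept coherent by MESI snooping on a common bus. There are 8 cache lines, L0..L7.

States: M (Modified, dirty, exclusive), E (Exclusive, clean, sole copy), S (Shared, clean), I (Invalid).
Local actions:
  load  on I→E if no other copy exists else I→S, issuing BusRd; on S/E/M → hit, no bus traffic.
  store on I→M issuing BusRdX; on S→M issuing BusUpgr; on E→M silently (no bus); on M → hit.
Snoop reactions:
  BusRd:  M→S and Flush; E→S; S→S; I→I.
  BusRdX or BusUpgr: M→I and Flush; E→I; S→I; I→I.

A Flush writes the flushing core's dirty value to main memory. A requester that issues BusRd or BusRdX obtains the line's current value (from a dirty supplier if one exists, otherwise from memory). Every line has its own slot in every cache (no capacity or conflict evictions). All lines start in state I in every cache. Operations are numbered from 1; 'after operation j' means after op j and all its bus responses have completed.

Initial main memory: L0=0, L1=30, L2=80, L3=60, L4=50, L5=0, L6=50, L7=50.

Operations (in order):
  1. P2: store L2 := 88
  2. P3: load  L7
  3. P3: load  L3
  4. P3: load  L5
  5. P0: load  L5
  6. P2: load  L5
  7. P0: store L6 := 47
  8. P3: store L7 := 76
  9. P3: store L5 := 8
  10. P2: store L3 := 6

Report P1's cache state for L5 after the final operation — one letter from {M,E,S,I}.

state = I

step 1: P2: store L2 := 88  ⟶  IIMI  (L2)  txn=BusRdX  M[L2]=80
step 2: P3: load  L7  ⟶  IIIE  (L7)  txn=BusRd  M[L7]=50
step 3: P3: load  L3  ⟶  IIIE  (L3)  txn=BusRd  M[L3]=60
step 4: P3: load  L5  ⟶  IIIE  (L5)  txn=BusRd  M[L5]=0
step 5: P0: load  L5  ⟶  SIIS  (L5)  txn=BusRd  M[L5]=0
step 6: P2: load  L5  ⟶  SISS  (L5)  txn=BusRd  M[L5]=0
step 7: P0: store L6 := 47  ⟶  MIII  (L6)  txn=BusRdX  M[L6]=50
step 8: P3: store L7 := 76  ⟶  IIIM  (L7)  txn=∅  M[L7]=50
step 9: P3: store L5 := 8  ⟶  IIIM  (L5)  txn=BusUpgr  M[L5]=0
step 10: P2: store L3 := 6  ⟶  IIMI  (L3)  txn=BusRdX  M[L3]=60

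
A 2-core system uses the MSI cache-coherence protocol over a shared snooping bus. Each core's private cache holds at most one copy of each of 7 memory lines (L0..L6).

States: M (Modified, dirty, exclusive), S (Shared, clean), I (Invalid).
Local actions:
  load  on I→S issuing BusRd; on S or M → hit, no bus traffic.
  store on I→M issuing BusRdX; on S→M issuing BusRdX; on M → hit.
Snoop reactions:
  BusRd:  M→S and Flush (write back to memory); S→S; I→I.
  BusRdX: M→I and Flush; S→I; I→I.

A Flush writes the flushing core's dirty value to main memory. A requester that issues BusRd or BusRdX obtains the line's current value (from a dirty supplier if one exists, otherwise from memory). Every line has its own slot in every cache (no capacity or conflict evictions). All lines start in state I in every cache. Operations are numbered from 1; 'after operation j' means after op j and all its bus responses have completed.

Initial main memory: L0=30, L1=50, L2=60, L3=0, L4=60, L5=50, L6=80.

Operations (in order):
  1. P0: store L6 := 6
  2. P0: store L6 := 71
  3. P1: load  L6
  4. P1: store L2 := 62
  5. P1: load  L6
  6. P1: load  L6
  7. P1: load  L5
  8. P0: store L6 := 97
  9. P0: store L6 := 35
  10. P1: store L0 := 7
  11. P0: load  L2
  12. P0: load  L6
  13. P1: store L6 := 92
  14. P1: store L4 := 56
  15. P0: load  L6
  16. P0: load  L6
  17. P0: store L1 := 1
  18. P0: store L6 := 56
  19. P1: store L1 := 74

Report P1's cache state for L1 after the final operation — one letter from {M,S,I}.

state = M

  op1 P0: store L6 := 6 → M/I on L6; bus BusRdX; mem=80
  op2 P0: store L6 := 71 → M/I on L6; bus (none); mem=80
  op3 P1: load  L6 → S/S on L6; bus BusRd Flush; mem=71
  op4 P1: store L2 := 62 → I/M on L2; bus BusRdX; mem=60
  op5 P1: load  L6 → S/S on L6; bus (none); mem=71
  op6 P1: load  L6 → S/S on L6; bus (none); mem=71
  op7 P1: load  L5 → I/S on L5; bus BusRd; mem=50
  op8 P0: store L6 := 97 → M/I on L6; bus BusRdX; mem=71
  op9 P0: store L6 := 35 → M/I on L6; bus (none); mem=71
  op10 P1: store L0 := 7 → I/M on L0; bus BusRdX; mem=30
  op11 P0: load  L2 → S/S on L2; bus BusRd Flush; mem=62
  op12 P0: load  L6 → M/I on L6; bus (none); mem=71
  op13 P1: store L6 := 92 → I/M on L6; bus BusRdX Flush; mem=35
  op14 P1: store L4 := 56 → I/M on L4; bus BusRdX; mem=60
  op15 P0: load  L6 → S/S on L6; bus BusRd Flush; mem=92
  op16 P0: load  L6 → S/S on L6; bus (none); mem=92
  op17 P0: store L1 := 1 → M/I on L1; bus BusRdX; mem=50
  op18 P0: store L6 := 56 → M/I on L6; bus BusRdX; mem=92
  op19 P1: store L1 := 74 → I/M on L1; bus BusRdX Flush; mem=1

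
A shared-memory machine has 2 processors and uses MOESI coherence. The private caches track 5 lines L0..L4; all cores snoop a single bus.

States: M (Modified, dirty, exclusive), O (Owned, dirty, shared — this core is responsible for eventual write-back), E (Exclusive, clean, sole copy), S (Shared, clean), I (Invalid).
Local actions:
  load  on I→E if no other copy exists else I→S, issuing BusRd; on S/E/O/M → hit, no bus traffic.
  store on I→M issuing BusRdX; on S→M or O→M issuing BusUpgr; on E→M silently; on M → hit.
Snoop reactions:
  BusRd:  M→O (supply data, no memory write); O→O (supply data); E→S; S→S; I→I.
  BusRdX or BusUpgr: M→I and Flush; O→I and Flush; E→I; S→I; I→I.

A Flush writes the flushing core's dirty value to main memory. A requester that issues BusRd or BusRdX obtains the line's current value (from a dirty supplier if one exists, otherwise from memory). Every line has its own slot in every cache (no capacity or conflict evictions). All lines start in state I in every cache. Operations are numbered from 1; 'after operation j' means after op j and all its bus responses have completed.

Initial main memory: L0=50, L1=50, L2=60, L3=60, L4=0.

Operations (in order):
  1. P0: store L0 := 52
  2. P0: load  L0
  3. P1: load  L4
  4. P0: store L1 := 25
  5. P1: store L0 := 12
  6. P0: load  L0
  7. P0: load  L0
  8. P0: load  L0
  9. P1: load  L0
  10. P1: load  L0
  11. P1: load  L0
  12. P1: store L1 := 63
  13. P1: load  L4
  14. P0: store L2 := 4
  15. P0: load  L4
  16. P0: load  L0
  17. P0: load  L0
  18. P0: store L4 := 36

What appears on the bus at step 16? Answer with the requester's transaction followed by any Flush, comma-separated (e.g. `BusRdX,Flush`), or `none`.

bus = none

step 1: P0: store L0 := 52  ⟶  MI  (L0)  txn=BusRdX  M[L0]=50
step 2: P0: load  L0  ⟶  MI  (L0)  txn=∅  M[L0]=50
step 3: P1: load  L4  ⟶  IE  (L4)  txn=BusRd  M[L4]=0
step 4: P0: store L1 := 25  ⟶  MI  (L1)  txn=BusRdX  M[L1]=50
step 5: P1: store L0 := 12  ⟶  IM  (L0)  txn=BusRdX+Flush  M[L0]=52
step 6: P0: load  L0  ⟶  SO  (L0)  txn=BusRd  M[L0]=52
step 7: P0: load  L0  ⟶  SO  (L0)  txn=∅  M[L0]=52
step 8: P0: load  L0  ⟶  SO  (L0)  txn=∅  M[L0]=52
step 9: P1: load  L0  ⟶  SO  (L0)  txn=∅  M[L0]=52
step 10: P1: load  L0  ⟶  SO  (L0)  txn=∅  M[L0]=52
step 11: P1: load  L0  ⟶  SO  (L0)  txn=∅  M[L0]=52
step 12: P1: store L1 := 63  ⟶  IM  (L1)  txn=BusRdX+Flush  M[L1]=25
step 13: P1: load  L4  ⟶  IE  (L4)  txn=∅  M[L4]=0
step 14: P0: store L2 := 4  ⟶  MI  (L2)  txn=BusRdX  M[L2]=60
step 15: P0: load  L4  ⟶  SS  (L4)  txn=BusRd  M[L4]=0
step 16: P0: load  L0  ⟶  SO  (L0)  txn=∅  M[L0]=52
step 17: P0: load  L0  ⟶  SO  (L0)  txn=∅  M[L0]=52
step 18: P0: store L4 := 36  ⟶  MI  (L4)  txn=BusUpgr  M[L4]=0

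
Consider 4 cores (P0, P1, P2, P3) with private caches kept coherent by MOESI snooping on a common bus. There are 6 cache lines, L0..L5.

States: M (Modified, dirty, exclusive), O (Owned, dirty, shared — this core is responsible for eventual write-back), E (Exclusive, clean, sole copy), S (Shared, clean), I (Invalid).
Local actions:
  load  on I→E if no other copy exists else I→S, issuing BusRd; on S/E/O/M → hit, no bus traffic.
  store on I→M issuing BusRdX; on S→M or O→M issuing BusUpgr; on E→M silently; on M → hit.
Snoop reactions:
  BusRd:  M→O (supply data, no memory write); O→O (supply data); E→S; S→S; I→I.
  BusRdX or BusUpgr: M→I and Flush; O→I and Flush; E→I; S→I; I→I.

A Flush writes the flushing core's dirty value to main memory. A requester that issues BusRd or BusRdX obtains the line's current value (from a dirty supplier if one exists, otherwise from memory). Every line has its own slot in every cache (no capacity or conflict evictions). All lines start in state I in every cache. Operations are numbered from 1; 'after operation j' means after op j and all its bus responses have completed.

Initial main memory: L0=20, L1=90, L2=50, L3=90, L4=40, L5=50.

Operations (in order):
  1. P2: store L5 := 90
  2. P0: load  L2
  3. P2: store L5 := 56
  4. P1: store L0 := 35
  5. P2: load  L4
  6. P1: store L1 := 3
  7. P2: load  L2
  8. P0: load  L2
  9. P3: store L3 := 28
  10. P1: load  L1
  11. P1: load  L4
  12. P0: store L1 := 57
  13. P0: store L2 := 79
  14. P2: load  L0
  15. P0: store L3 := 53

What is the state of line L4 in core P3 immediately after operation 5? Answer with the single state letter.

step 1: P2: store L5 := 90  ⟶  IIMI  (L5)  txn=BusRdX  M[L5]=50
step 2: P0: load  L2  ⟶  EIII  (L2)  txn=BusRd  M[L2]=50
step 3: P2: store L5 := 56  ⟶  IIMI  (L5)  txn=∅  M[L5]=50
step 4: P1: store L0 := 35  ⟶  IMII  (L0)  txn=BusRdX  M[L0]=20
step 5: P2: load  L4  ⟶  IIEI  (L4)  txn=BusRd  M[L4]=40
step 6: P1: store L1 := 3  ⟶  IMII  (L1)  txn=BusRdX  M[L1]=90
step 7: P2: load  L2  ⟶  SISI  (L2)  txn=BusRd  M[L2]=50
step 8: P0: load  L2  ⟶  SISI  (L2)  txn=∅  M[L2]=50
step 9: P3: store L3 := 28  ⟶  IIIM  (L3)  txn=BusRdX  M[L3]=90
step 10: P1: load  L1  ⟶  IMII  (L1)  txn=∅  M[L1]=90
step 11: P1: load  L4  ⟶  ISSI  (L4)  txn=BusRd  M[L4]=40
step 12: P0: store L1 := 57  ⟶  MIII  (L1)  txn=BusRdX+Flush  M[L1]=3
step 13: P0: store L2 := 79  ⟶  MIII  (L2)  txn=BusUpgr  M[L2]=50
step 14: P2: load  L0  ⟶  IOSI  (L0)  txn=BusRd  M[L0]=20
step 15: P0: store L3 := 53  ⟶  MIII  (L3)  txn=BusRdX+Flush  M[L3]=28

state = I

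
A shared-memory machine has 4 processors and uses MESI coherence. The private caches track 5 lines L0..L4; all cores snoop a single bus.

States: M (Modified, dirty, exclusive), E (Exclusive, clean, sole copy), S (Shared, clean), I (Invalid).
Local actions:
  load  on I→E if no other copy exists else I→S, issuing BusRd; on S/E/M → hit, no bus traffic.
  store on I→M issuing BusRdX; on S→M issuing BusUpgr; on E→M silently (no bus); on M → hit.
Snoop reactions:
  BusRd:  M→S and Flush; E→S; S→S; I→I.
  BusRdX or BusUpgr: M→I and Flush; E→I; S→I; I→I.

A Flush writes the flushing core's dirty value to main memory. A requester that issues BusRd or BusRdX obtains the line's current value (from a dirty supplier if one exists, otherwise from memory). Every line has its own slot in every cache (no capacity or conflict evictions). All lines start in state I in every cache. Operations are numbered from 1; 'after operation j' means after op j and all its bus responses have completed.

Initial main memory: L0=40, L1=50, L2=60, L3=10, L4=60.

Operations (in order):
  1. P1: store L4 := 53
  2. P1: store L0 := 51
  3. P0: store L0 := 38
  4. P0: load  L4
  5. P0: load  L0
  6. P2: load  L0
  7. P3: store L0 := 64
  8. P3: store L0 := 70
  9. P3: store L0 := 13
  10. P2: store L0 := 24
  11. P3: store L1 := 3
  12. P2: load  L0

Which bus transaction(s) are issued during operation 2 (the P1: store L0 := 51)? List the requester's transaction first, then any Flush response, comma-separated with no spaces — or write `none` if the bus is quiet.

bus = BusRdX

step 1: P1: store L4 := 53  ⟶  IMII  (L4)  txn=BusRdX  M[L4]=60
step 2: P1: store L0 := 51  ⟶  IMII  (L0)  txn=BusRdX  M[L0]=40
step 3: P0: store L0 := 38  ⟶  MIII  (L0)  txn=BusRdX+Flush  M[L0]=51
step 4: P0: load  L4  ⟶  SSII  (L4)  txn=BusRd+Flush  M[L4]=53
step 5: P0: load  L0  ⟶  MIII  (L0)  txn=∅  M[L0]=51
step 6: P2: load  L0  ⟶  SISI  (L0)  txn=BusRd+Flush  M[L0]=38
step 7: P3: store L0 := 64  ⟶  IIIM  (L0)  txn=BusRdX  M[L0]=38
step 8: P3: store L0 := 70  ⟶  IIIM  (L0)  txn=∅  M[L0]=38
step 9: P3: store L0 := 13  ⟶  IIIM  (L0)  txn=∅  M[L0]=38
step 10: P2: store L0 := 24  ⟶  IIMI  (L0)  txn=BusRdX+Flush  M[L0]=13
step 11: P3: store L1 := 3  ⟶  IIIM  (L1)  txn=BusRdX  M[L1]=50
step 12: P2: load  L0  ⟶  IIMI  (L0)  txn=∅  M[L0]=13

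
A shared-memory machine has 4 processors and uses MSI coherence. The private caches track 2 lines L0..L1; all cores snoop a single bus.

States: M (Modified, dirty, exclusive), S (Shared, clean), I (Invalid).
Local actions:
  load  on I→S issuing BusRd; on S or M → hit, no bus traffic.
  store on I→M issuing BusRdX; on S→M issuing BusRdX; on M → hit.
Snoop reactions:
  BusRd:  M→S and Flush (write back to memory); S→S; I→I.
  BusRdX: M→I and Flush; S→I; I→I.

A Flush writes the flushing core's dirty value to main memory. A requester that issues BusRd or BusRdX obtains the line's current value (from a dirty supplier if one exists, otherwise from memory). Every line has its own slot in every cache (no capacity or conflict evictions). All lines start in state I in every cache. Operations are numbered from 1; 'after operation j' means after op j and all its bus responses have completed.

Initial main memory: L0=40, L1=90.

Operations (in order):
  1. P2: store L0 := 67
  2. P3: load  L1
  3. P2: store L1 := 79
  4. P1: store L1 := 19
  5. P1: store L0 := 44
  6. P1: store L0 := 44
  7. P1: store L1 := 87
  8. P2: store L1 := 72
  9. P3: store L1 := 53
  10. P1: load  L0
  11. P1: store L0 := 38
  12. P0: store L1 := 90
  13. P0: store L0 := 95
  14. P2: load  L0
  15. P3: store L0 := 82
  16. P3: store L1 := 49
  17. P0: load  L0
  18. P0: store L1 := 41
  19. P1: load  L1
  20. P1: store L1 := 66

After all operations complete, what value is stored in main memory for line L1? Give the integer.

memory[L1] = 41

  op1 P2: store L0 := 67 → I/I/M/I on L0; bus BusRdX; mem=40
  op2 P3: load  L1 → I/I/I/S on L1; bus BusRd; mem=90
  op3 P2: store L1 := 79 → I/I/M/I on L1; bus BusRdX; mem=90
  op4 P1: store L1 := 19 → I/M/I/I on L1; bus BusRdX Flush; mem=79
  op5 P1: store L0 := 44 → I/M/I/I on L0; bus BusRdX Flush; mem=67
  op6 P1: store L0 := 44 → I/M/I/I on L0; bus (none); mem=67
  op7 P1: store L1 := 87 → I/M/I/I on L1; bus (none); mem=79
  op8 P2: store L1 := 72 → I/I/M/I on L1; bus BusRdX Flush; mem=87
  op9 P3: store L1 := 53 → I/I/I/M on L1; bus BusRdX Flush; mem=72
  op10 P1: load  L0 → I/M/I/I on L0; bus (none); mem=67
  op11 P1: store L0 := 38 → I/M/I/I on L0; bus (none); mem=67
  op12 P0: store L1 := 90 → M/I/I/I on L1; bus BusRdX Flush; mem=53
  op13 P0: store L0 := 95 → M/I/I/I on L0; bus BusRdX Flush; mem=38
  op14 P2: load  L0 → S/I/S/I on L0; bus BusRd Flush; mem=95
  op15 P3: store L0 := 82 → I/I/I/M on L0; bus BusRdX; mem=95
  op16 P3: store L1 := 49 → I/I/I/M on L1; bus BusRdX Flush; mem=90
  op17 P0: load  L0 → S/I/I/S on L0; bus BusRd Flush; mem=82
  op18 P0: store L1 := 41 → M/I/I/I on L1; bus BusRdX Flush; mem=49
  op19 P1: load  L1 → S/S/I/I on L1; bus BusRd Flush; mem=41
  op20 P1: store L1 := 66 → I/M/I/I on L1; bus BusRdX; mem=41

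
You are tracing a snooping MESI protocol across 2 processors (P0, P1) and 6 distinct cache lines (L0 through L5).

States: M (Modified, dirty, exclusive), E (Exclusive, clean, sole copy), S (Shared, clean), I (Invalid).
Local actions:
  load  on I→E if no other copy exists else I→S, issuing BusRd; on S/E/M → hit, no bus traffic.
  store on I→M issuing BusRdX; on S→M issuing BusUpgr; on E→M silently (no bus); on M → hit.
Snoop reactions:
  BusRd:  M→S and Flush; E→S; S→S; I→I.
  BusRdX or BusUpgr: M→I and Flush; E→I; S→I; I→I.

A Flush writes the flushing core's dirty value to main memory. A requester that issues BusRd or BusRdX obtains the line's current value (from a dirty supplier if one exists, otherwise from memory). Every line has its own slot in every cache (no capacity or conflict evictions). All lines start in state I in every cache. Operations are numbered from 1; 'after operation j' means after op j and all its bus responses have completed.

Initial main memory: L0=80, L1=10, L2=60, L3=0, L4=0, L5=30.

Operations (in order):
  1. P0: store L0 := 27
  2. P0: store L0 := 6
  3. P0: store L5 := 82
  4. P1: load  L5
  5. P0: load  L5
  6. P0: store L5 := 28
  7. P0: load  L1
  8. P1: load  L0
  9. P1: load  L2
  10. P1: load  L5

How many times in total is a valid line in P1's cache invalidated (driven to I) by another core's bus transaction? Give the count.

invalidations = 1

  op1 P0: store L0 := 27 → M/I on L0; bus BusRdX; mem=80
  op2 P0: store L0 := 6 → M/I on L0; bus (none); mem=80
  op3 P0: store L5 := 82 → M/I on L5; bus BusRdX; mem=30
  op4 P1: load  L5 → S/S on L5; bus BusRd Flush; mem=82
  op5 P0: load  L5 → S/S on L5; bus (none); mem=82
  op6 P0: store L5 := 28 → M/I on L5; bus BusUpgr; mem=82
  op7 P0: load  L1 → E/I on L1; bus BusRd; mem=10
  op8 P1: load  L0 → S/S on L0; bus BusRd Flush; mem=6
  op9 P1: load  L2 → I/E on L2; bus BusRd; mem=60
  op10 P1: load  L5 → S/S on L5; bus BusRd Flush; mem=28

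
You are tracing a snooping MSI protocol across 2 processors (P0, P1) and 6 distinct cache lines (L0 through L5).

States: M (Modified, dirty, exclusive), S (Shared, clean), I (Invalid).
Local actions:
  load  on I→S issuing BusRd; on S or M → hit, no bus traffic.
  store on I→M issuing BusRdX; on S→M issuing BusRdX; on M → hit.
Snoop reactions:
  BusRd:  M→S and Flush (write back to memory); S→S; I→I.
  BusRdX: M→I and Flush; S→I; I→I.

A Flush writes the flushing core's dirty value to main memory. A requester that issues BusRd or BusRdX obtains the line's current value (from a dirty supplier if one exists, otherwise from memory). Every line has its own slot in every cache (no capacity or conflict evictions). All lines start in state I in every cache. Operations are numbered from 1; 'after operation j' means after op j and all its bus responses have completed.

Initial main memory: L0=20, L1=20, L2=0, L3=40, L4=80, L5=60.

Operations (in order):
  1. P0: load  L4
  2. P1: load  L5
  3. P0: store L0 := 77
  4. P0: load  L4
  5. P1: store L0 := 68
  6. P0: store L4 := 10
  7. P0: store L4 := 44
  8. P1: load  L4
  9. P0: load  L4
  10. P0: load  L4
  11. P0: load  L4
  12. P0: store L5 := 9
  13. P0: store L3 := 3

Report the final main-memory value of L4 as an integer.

step 1: P0: load  L4  ⟶  SI  (L4)  txn=BusRd  M[L4]=80
step 2: P1: load  L5  ⟶  IS  (L5)  txn=BusRd  M[L5]=60
step 3: P0: store L0 := 77  ⟶  MI  (L0)  txn=BusRdX  M[L0]=20
step 4: P0: load  L4  ⟶  SI  (L4)  txn=∅  M[L4]=80
step 5: P1: store L0 := 68  ⟶  IM  (L0)  txn=BusRdX+Flush  M[L0]=77
step 6: P0: store L4 := 10  ⟶  MI  (L4)  txn=BusRdX  M[L4]=80
step 7: P0: store L4 := 44  ⟶  MI  (L4)  txn=∅  M[L4]=80
step 8: P1: load  L4  ⟶  SS  (L4)  txn=BusRd+Flush  M[L4]=44
step 9: P0: load  L4  ⟶  SS  (L4)  txn=∅  M[L4]=44
step 10: P0: load  L4  ⟶  SS  (L4)  txn=∅  M[L4]=44
step 11: P0: load  L4  ⟶  SS  (L4)  txn=∅  M[L4]=44
step 12: P0: store L5 := 9  ⟶  MI  (L5)  txn=BusRdX  M[L5]=60
step 13: P0: store L3 := 3  ⟶  MI  (L3)  txn=BusRdX  M[L3]=40

memory[L4] = 44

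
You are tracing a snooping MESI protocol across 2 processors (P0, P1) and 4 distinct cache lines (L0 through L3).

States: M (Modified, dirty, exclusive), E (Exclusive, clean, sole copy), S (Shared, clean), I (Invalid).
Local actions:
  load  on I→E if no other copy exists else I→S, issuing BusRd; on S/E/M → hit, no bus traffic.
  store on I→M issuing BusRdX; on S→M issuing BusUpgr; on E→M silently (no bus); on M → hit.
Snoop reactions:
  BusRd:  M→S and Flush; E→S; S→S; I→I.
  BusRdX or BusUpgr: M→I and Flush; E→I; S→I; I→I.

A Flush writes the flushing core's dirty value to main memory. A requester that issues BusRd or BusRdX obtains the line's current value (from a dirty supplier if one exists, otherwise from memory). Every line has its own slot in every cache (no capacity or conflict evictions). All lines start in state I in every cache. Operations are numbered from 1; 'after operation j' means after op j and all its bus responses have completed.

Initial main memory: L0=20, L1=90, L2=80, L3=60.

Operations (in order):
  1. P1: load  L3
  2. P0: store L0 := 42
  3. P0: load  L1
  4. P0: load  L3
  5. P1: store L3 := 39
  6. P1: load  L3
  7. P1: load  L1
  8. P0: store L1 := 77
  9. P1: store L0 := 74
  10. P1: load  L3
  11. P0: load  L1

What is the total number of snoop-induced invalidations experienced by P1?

1. P1: load  L3  bus=[BusRd]  L3: P0=I P1=E  mem[L3]=60
2. P0: store L0 := 42  bus=[BusRdX]  L0: P0=M P1=I  mem[L0]=20
3. P0: load  L1  bus=[BusRd]  L1: P0=E P1=I  mem[L1]=90
4. P0: load  L3  bus=[BusRd]  L3: P0=S P1=S  mem[L3]=60
5. P1: store L3 := 39  bus=[BusUpgr]  L3: P0=I P1=M  mem[L3]=60
6. P1: load  L3  bus=[-]  L3: P0=I P1=M  mem[L3]=60
7. P1: load  L1  bus=[BusRd]  L1: P0=S P1=S  mem[L1]=90
8. P0: store L1 := 77  bus=[BusUpgr]  L1: P0=M P1=I  mem[L1]=90
9. P1: store L0 := 74  bus=[BusRdX,Flush]  L0: P0=I P1=M  mem[L0]=42
10. P1: load  L3  bus=[-]  L3: P0=I P1=M  mem[L3]=60
11. P0: load  L1  bus=[-]  L1: P0=M P1=I  mem[L1]=90

invalidations = 1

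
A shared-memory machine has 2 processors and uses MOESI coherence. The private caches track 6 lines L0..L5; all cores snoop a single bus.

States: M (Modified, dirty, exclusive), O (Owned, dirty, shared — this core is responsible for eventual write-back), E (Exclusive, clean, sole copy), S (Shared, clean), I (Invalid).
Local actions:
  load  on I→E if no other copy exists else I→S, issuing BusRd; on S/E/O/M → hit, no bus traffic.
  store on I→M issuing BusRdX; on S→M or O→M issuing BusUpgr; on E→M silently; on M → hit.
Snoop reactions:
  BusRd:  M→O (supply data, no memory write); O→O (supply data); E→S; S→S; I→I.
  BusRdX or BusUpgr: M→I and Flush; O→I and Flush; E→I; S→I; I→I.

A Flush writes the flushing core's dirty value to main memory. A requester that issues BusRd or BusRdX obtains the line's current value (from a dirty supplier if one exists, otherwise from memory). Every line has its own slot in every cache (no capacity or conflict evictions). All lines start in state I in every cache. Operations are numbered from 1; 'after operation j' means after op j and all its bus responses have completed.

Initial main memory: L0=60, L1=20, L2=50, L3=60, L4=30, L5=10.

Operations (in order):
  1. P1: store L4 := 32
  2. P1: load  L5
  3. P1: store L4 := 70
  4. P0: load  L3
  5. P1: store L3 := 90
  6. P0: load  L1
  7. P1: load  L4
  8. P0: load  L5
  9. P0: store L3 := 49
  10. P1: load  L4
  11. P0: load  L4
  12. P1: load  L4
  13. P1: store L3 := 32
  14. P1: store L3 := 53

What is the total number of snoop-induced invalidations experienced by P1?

invalidations = 1

1. P1: store L4 := 32  bus=[BusRdX]  L4: P0=I P1=M  mem[L4]=30
2. P1: load  L5  bus=[BusRd]  L5: P0=I P1=E  mem[L5]=10
3. P1: store L4 := 70  bus=[-]  L4: P0=I P1=M  mem[L4]=30
4. P0: load  L3  bus=[BusRd]  L3: P0=E P1=I  mem[L3]=60
5. P1: store L3 := 90  bus=[BusRdX]  L3: P0=I P1=M  mem[L3]=60
6. P0: load  L1  bus=[BusRd]  L1: P0=E P1=I  mem[L1]=20
7. P1: load  L4  bus=[-]  L4: P0=I P1=M  mem[L4]=30
8. P0: load  L5  bus=[BusRd]  L5: P0=S P1=S  mem[L5]=10
9. P0: store L3 := 49  bus=[BusRdX,Flush]  L3: P0=M P1=I  mem[L3]=90
10. P1: load  L4  bus=[-]  L4: P0=I P1=M  mem[L4]=30
11. P0: load  L4  bus=[BusRd]  L4: P0=S P1=O  mem[L4]=30
12. P1: load  L4  bus=[-]  L4: P0=S P1=O  mem[L4]=30
13. P1: store L3 := 32  bus=[BusRdX,Flush]  L3: P0=I P1=M  mem[L3]=49
14. P1: store L3 := 53  bus=[-]  L3: P0=I P1=M  mem[L3]=49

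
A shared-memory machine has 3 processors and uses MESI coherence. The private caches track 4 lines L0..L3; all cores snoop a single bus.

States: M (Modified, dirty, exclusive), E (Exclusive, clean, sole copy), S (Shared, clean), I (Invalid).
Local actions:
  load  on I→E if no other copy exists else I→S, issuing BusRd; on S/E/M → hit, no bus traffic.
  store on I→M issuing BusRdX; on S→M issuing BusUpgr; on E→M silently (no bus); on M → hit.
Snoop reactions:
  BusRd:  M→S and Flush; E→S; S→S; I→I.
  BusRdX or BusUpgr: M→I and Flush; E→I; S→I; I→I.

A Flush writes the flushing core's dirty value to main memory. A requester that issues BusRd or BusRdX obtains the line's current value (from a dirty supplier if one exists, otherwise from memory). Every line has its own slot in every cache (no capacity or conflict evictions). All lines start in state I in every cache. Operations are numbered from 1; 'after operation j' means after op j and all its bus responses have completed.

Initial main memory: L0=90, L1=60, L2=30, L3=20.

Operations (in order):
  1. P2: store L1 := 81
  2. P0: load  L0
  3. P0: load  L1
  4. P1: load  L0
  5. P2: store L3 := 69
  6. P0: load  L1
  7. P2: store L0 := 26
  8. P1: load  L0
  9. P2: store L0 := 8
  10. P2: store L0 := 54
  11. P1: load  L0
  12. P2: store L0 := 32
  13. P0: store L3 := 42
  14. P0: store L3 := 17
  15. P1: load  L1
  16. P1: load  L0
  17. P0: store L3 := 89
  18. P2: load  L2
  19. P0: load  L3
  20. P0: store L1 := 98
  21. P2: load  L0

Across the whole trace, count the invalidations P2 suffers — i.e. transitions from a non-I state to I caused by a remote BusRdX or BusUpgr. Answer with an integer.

[1] P2: store L1 := 81 | P0:I, P1:I, P2:M(81) | bus: BusRdX
[2] P0: load  L0 | P0:E(90), P1:I, P2:I | bus: BusRd
[3] P0: load  L1 | P0:S(81), P1:I, P2:S(81) | bus: BusRd,Flush
[4] P1: load  L0 | P0:S(90), P1:S(90), P2:I | bus: BusRd
[5] P2: store L3 := 69 | P0:I, P1:I, P2:M(69) | bus: BusRdX
[6] P0: load  L1 | P0:S(81), P1:I, P2:S(81) | bus: none
[7] P2: store L0 := 26 | P0:I, P1:I, P2:M(26) | bus: BusRdX
[8] P1: load  L0 | P0:I, P1:S(26), P2:S(26) | bus: BusRd,Flush
[9] P2: store L0 := 8 | P0:I, P1:I, P2:M(8) | bus: BusUpgr
[10] P2: store L0 := 54 | P0:I, P1:I, P2:M(54) | bus: none
[11] P1: load  L0 | P0:I, P1:S(54), P2:S(54) | bus: BusRd,Flush
[12] P2: store L0 := 32 | P0:I, P1:I, P2:M(32) | bus: BusUpgr
[13] P0: store L3 := 42 | P0:M(42), P1:I, P2:I | bus: BusRdX,Flush
[14] P0: store L3 := 17 | P0:M(17), P1:I, P2:I | bus: none
[15] P1: load  L1 | P0:S(81), P1:S(81), P2:S(81) | bus: BusRd
[16] P1: load  L0 | P0:I, P1:S(32), P2:S(32) | bus: BusRd,Flush
[17] P0: store L3 := 89 | P0:M(89), P1:I, P2:I | bus: none
[18] P2: load  L2 | P0:I, P1:I, P2:E(30) | bus: BusRd
[19] P0: load  L3 | P0:M(89), P1:I, P2:I | bus: none
[20] P0: store L1 := 98 | P0:M(98), P1:I, P2:I | bus: BusUpgr
[21] P2: load  L0 | P0:I, P1:S(32), P2:S(32) | bus: none

invalidations = 2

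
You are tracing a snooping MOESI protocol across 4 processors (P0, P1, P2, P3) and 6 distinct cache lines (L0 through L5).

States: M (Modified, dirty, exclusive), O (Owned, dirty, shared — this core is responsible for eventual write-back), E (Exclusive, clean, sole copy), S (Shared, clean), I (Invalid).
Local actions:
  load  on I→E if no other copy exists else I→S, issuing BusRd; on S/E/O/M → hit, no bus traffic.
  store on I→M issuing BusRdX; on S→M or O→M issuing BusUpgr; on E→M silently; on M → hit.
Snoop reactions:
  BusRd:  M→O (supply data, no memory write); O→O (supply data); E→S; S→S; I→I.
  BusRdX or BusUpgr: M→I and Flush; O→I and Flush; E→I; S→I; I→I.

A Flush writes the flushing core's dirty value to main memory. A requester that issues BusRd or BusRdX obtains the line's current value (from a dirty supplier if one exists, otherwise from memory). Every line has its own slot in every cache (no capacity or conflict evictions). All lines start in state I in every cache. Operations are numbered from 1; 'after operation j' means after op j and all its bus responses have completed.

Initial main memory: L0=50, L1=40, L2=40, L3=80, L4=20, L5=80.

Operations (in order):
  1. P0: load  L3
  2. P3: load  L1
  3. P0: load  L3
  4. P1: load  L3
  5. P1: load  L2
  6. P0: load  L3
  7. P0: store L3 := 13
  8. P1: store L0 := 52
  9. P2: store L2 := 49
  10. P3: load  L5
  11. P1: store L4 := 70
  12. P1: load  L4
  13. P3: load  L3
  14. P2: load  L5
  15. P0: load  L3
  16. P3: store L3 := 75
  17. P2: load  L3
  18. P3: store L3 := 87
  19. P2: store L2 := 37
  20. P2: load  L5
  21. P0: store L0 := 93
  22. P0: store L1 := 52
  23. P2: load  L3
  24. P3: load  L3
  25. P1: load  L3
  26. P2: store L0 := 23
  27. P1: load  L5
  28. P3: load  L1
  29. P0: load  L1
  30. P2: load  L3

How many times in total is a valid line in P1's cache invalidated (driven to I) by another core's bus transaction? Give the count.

invalidations = 3

1. P0: load  L3  bus=[BusRd]  L3: P0=E P1=I P2=I P3=I  mem[L3]=80
2. P3: load  L1  bus=[BusRd]  L1: P0=I P1=I P2=I P3=E  mem[L1]=40
3. P0: load  L3  bus=[-]  L3: P0=E P1=I P2=I P3=I  mem[L3]=80
4. P1: load  L3  bus=[BusRd]  L3: P0=S P1=S P2=I P3=I  mem[L3]=80
5. P1: load  L2  bus=[BusRd]  L2: P0=I P1=E P2=I P3=I  mem[L2]=40
6. P0: load  L3  bus=[-]  L3: P0=S P1=S P2=I P3=I  mem[L3]=80
7. P0: store L3 := 13  bus=[BusUpgr]  L3: P0=M P1=I P2=I P3=I  mem[L3]=80
8. P1: store L0 := 52  bus=[BusRdX]  L0: P0=I P1=M P2=I P3=I  mem[L0]=50
9. P2: store L2 := 49  bus=[BusRdX]  L2: P0=I P1=I P2=M P3=I  mem[L2]=40
10. P3: load  L5  bus=[BusRd]  L5: P0=I P1=I P2=I P3=E  mem[L5]=80
11. P1: store L4 := 70  bus=[BusRdX]  L4: P0=I P1=M P2=I P3=I  mem[L4]=20
12. P1: load  L4  bus=[-]  L4: P0=I P1=M P2=I P3=I  mem[L4]=20
13. P3: load  L3  bus=[BusRd]  L3: P0=O P1=I P2=I P3=S  mem[L3]=80
14. P2: load  L5  bus=[BusRd]  L5: P0=I P1=I P2=S P3=S  mem[L5]=80
15. P0: load  L3  bus=[-]  L3: P0=O P1=I P2=I P3=S  mem[L3]=80
16. P3: store L3 := 75  bus=[BusUpgr,Flush]  L3: P0=I P1=I P2=I P3=M  mem[L3]=13
17. P2: load  L3  bus=[BusRd]  L3: P0=I P1=I P2=S P3=O  mem[L3]=13
18. P3: store L3 := 87  bus=[BusUpgr]  L3: P0=I P1=I P2=I P3=M  mem[L3]=13
19. P2: store L2 := 37  bus=[-]  L2: P0=I P1=I P2=M P3=I  mem[L2]=40
20. P2: load  L5  bus=[-]  L5: P0=I P1=I P2=S P3=S  mem[L5]=80
21. P0: store L0 := 93  bus=[BusRdX,Flush]  L0: P0=M P1=I P2=I P3=I  mem[L0]=52
22. P0: store L1 := 52  bus=[BusRdX]  L1: P0=M P1=I P2=I P3=I  mem[L1]=40
23. P2: load  L3  bus=[BusRd]  L3: P0=I P1=I P2=S P3=O  mem[L3]=13
24. P3: load  L3  bus=[-]  L3: P0=I P1=I P2=S P3=O  mem[L3]=13
25. P1: load  L3  bus=[BusRd]  L3: P0=I P1=S P2=S P3=O  mem[L3]=13
26. P2: store L0 := 23  bus=[BusRdX,Flush]  L0: P0=I P1=I P2=M P3=I  mem[L0]=93
27. P1: load  L5  bus=[BusRd]  L5: P0=I P1=S P2=S P3=S  mem[L5]=80
28. P3: load  L1  bus=[BusRd]  L1: P0=O P1=I P2=I P3=S  mem[L1]=40
29. P0: load  L1  bus=[-]  L1: P0=O P1=I P2=I P3=S  mem[L1]=40
30. P2: load  L3  bus=[-]  L3: P0=I P1=S P2=S P3=O  mem[L3]=13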